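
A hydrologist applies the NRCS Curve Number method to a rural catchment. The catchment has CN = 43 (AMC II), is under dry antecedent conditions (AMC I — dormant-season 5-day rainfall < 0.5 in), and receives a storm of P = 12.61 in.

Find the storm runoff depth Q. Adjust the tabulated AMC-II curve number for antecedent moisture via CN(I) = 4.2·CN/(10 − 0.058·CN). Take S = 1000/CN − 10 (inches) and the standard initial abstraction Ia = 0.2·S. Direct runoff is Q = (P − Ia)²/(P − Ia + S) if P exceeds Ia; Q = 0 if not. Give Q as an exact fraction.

CN(I) from CN(II)=43: (4.2·43)/(10 − 0.058·43) = 30100/1251 ≈ 24.061
Max retention: S = 1000/(30100/1251) − 10 = 9500/301 in (≈ 31.561 in)
Initial abstraction Ia = S/5 = (9500/301)/5 = 1900/301 ≈ 6.312 in
P − Ia = 12.610 − 6.312 = 189561/30100 ≈ 6.298 in (> 0, runoff occurs)
Runoff Q = (P−Ia)²/(P−Ia+S) = (6.298)²/(6.298+31.561) = 35933372721/34300786100 ≈ 1.048 in

Q = 35933372721/34300786100 in ≈ 1.048 in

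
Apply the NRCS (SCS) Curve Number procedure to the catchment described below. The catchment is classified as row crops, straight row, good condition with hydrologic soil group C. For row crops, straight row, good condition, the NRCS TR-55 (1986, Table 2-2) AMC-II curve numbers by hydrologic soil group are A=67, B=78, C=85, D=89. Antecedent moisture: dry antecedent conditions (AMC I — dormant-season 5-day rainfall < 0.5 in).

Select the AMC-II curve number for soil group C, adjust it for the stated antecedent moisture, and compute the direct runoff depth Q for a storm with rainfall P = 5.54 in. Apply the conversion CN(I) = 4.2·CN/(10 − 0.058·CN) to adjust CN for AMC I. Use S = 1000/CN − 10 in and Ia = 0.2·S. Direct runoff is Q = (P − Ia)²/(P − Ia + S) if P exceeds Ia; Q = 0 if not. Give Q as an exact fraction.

NRCS table: row crops, straight row, good condition, soil group C → CN(II) = 85
Adjust CN=85 to AMC I: 4.2·85/(10 − 0.058·85) → 357 ÷ (507/100) = 11900/169 ≈ 70.414
Max retention: S = 1000/(11900/169) − 10 = 500/119 in (≈ 4.202 in)
Initial abstraction Ia = S/5 = (500/119)/5 = 100/119 ≈ 0.840 in
Excess rainfall: 5.540 − 0.840 = 4.700 in; P > Ia so Q > 0
Runoff Q = (P−Ia)²/(P−Ia+S) = (4.700)²/(4.700+4.202) = 781929369/315129850 ≈ 2.481 in

Q = 781929369/315129850 in ≈ 2.481 in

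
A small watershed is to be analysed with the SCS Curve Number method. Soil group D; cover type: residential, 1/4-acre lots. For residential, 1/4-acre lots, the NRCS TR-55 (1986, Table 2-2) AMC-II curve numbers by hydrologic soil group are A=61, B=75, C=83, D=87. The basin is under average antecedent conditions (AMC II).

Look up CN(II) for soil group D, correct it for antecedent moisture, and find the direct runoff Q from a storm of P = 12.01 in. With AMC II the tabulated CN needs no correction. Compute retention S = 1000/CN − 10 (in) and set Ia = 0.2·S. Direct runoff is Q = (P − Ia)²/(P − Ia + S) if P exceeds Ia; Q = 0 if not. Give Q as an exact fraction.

Q = 10380960769/999516900 in ≈ 10.386 in

NRCS table: residential, 1/4-acre lots, soil group D → CN(II) = 87
AMC II — tabulated CN = 87 applies directly.
Max retention: S = 1000/87 − 10 = 130/87 in (≈ 1.494 in)
Ia = 0.2S: 0.2·1.494 = 0.299 in (exactly 26/87)
Excess rainfall: 12.010 − 0.299 = 11.711 in; P > Ia so Q > 0
Q = (101887/8700)²/((101887/8700) + 130/87) = (10380960769/75690000)/(114887/8700) = 10380960769/999516900 in ≈ 10.386 in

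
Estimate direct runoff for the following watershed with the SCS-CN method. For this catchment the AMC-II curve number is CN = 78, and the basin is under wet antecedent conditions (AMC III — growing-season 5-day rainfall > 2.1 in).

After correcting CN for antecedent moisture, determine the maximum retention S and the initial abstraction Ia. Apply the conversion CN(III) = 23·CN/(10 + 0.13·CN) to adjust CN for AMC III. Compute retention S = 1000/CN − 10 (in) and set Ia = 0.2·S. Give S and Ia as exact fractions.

Adjust CN=78 to AMC III: 23·78/(10 + 0.13·78) → 1794 ÷ (1007/50) = 89700/1007 ≈ 89.076
Retention S: 1000/CN − 10 with CN=89.076 → S = 1100/897 ≈ 1.226 in
Ia = 0.2·(1100/897) = 220/897 in ≈ 0.245 in

S = 1100/897 in ≈ 1.226 in; Ia = 220/897 in ≈ 0.245 in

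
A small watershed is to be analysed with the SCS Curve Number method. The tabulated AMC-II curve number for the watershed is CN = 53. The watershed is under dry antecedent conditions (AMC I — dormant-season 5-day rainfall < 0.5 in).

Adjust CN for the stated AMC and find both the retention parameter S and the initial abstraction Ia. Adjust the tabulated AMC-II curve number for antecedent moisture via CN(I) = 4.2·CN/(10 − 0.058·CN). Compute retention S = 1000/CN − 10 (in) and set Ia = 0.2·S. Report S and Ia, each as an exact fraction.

S = 23500/1113 in ≈ 21.114 in; Ia = 4700/1113 in ≈ 4.223 in

Dry (AMC I): CN(I) = 4.2·53/(10 − 0.058·53) = (1113/5)/(3463/500) = 111300/3463 ≈ 32.140
Max retention: S = 1000/(111300/3463) − 10 = 23500/1113 in (≈ 21.114 in)
Ia = 0.2S: 0.2·21.114 = 4.223 in (exactly 4700/1113)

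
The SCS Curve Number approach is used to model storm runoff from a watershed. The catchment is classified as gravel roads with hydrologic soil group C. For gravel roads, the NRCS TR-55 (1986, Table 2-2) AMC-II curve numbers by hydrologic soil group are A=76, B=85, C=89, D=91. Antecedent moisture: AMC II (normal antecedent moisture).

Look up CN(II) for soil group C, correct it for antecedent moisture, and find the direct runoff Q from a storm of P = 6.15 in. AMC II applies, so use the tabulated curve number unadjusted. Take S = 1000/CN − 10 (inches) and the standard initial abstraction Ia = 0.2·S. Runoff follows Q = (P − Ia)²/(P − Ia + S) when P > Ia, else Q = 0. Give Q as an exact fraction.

Q = 110397049/22618460 in ≈ 4.881 in

NRCS table: gravel roads, soil group C → CN(II) = 89
AMC II — tabulated CN = 89 applies directly.
S = 1000/89 − 10 = 110/89 in ≈ 1.236 in
Ia = 0.2·(110/89) = 22/89 in ≈ 0.247 in
P − Ia = 6.150 − 0.247 = 10507/1780 ≈ 5.903 in (> 0, runoff occurs)
Runoff Q = (P−Ia)²/(P−Ia+S) = (5.903)²/(5.903+1.236) = 110397049/22618460 ≈ 4.881 in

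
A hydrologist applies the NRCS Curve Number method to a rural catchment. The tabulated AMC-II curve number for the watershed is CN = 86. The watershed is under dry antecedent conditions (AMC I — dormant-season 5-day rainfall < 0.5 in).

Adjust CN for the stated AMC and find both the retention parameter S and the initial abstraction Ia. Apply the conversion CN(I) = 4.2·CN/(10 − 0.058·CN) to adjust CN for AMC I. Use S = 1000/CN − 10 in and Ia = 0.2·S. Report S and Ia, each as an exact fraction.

S = 500/129 in ≈ 3.876 in; Ia = 100/129 in ≈ 0.775 in

CN(I) from CN(II)=86: (4.2·86)/(10 − 0.058·86) = 12900/179 ≈ 72.067
S = 1000/(12900/179) − 10 = 500/129 in ≈ 3.876 in
Ia = 0.2·(500/129) = 100/129 in ≈ 0.775 in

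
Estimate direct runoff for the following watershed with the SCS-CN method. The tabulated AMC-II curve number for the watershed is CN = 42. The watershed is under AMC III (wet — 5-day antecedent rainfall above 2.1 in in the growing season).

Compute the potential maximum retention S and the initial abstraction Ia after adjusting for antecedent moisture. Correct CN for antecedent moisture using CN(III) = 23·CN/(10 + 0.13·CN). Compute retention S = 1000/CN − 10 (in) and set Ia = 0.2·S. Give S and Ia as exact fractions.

S = 2900/483 in ≈ 6.004 in; Ia = 580/483 in ≈ 1.201 in

Wet (AMC III): CN(III) = 23·42/(10 + 0.13·42) = 966/(773/50) = 48300/773 ≈ 62.484
S = 1000/(48300/773) − 10 = 2900/483 in ≈ 6.004 in
Ia = 0.2S: 0.2·6.004 = 1.201 in (exactly 580/483)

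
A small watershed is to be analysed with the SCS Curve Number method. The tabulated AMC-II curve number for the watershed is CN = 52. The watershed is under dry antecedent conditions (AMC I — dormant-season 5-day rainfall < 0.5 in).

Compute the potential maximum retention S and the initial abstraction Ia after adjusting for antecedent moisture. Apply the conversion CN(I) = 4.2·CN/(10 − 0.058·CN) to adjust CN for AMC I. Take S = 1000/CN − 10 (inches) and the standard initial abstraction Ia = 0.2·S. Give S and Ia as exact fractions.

CN(I) from CN(II)=52: (4.2·52)/(10 − 0.058·52) = 9100/291 ≈ 31.271
S = 1000/(9100/291) − 10 = 2000/91 in ≈ 21.978 in
Ia = 0.2S: 0.2·21.978 = 4.396 in (exactly 400/91)

S = 2000/91 in ≈ 21.978 in; Ia = 400/91 in ≈ 4.396 in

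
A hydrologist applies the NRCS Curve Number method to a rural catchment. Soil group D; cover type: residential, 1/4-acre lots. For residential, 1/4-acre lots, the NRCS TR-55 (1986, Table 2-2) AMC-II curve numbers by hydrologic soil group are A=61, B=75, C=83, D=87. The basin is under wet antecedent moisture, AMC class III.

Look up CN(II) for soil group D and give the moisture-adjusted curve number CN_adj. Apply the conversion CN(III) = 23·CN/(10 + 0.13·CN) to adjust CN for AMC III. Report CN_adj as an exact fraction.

NRCS table: residential, 1/4-acre lots, soil group D → CN(II) = 87
CN(III) from CN(II)=87: (23·87)/(10 + 0.13·87) = 200100/2131 ≈ 93.900

CN_adj = 200100/2131 ≈ 93.900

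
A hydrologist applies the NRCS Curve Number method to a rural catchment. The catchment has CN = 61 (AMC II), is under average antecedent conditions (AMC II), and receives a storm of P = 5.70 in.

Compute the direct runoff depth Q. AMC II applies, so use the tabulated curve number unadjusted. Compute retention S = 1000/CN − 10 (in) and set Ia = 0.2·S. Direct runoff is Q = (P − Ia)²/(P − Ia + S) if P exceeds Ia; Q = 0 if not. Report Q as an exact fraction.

Q = 808201/447130 in ≈ 1.808 in

Average conditions: CN = 61 (no AMC adjustment).
Max retention: S = 1000/61 − 10 = 390/61 in (≈ 6.393 in)
Initial abstraction Ia = S/5 = (390/61)/5 = 78/61 ≈ 1.279 in
Since P=5.700 > Ia=1.279: effective rainfall P−Ia = 2697/610 in
Runoff Q = (P−Ia)²/(P−Ia+S) = (4.421)²/(4.421+6.393) = 808201/447130 ≈ 1.808 in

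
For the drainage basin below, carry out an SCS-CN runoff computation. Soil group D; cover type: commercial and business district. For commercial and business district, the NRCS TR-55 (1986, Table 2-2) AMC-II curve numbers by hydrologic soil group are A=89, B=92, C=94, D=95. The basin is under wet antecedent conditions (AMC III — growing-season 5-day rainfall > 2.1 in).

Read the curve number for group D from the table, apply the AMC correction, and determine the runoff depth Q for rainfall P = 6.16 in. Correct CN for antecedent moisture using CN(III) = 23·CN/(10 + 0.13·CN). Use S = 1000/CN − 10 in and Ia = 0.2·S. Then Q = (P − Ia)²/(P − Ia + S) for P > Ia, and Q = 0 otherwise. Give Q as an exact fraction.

Q = 2230986402/378540325 in ≈ 5.894 in

NRCS table: commercial and business district, soil group D → CN(II) = 95
CN(III) from CN(II)=95: (23·95)/(10 + 0.13·95) = 43700/447 ≈ 97.763
Max retention: S = 1000/(43700/447) − 10 = 100/437 in (≈ 0.229 in)
Initial abstraction Ia = S/5 = (100/437)/5 = 20/437 ≈ 0.046 in
Since P=6.160 > Ia=0.046: effective rainfall P−Ia = 66798/10925 in
Runoff Q = (P−Ia)²/(P−Ia+S) = (6.114)²/(6.114+0.229) = 2230986402/378540325 ≈ 5.894 in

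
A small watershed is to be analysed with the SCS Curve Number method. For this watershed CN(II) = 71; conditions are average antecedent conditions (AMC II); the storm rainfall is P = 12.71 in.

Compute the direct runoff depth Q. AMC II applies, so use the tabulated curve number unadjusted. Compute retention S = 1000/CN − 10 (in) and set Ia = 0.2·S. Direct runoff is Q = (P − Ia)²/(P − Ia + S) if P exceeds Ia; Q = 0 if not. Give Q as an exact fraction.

Average conditions: CN = 71 (no AMC adjustment).
Max retention: S = 1000/71 − 10 = 290/71 in (≈ 4.085 in)
Ia = 0.2·(290/71) = 58/71 in ≈ 0.817 in
P − Ia = 12.710 − 0.817 = 84441/7100 ≈ 11.893 in (> 0, runoff occurs)
Runoff Q = (P−Ia)²/(P−Ia+S) = (11.893)²/(11.893+4.085) = 7130282481/805431100 ≈ 8.853 in

Q = 7130282481/805431100 in ≈ 8.853 in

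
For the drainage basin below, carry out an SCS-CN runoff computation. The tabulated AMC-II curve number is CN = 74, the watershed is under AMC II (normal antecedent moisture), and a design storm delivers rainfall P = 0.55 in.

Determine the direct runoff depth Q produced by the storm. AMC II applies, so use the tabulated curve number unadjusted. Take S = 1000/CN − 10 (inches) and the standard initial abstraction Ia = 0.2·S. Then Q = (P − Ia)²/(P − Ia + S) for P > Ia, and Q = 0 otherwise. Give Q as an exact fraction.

CN(II) = 74; AMC II needs no correction.
Retention S: 1000/CN − 10 with CN=74.000 → S = 130/37 ≈ 3.514 in
Initial abstraction Ia = S/5 = (130/37)/5 = 26/37 ≈ 0.703 in
P = 0.550 ≤ Ia = 0.703 in: entire storm abstracted, Q = 0.

Q = 0 in ≈ 0.000 in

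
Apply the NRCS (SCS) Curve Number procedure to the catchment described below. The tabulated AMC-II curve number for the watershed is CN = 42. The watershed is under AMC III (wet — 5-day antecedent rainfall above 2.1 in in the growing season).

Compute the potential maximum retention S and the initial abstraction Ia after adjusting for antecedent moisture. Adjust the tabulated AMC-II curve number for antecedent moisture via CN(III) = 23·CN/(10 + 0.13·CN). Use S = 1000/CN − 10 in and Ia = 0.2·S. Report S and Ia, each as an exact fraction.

Wet (AMC III): CN(III) = 23·42/(10 + 0.13·42) = 966/(773/50) = 48300/773 ≈ 62.484
S = 1000/(48300/773) − 10 = 2900/483 in ≈ 6.004 in
Ia = 0.2S: 0.2·6.004 = 1.201 in (exactly 580/483)

S = 2900/483 in ≈ 6.004 in; Ia = 580/483 in ≈ 1.201 in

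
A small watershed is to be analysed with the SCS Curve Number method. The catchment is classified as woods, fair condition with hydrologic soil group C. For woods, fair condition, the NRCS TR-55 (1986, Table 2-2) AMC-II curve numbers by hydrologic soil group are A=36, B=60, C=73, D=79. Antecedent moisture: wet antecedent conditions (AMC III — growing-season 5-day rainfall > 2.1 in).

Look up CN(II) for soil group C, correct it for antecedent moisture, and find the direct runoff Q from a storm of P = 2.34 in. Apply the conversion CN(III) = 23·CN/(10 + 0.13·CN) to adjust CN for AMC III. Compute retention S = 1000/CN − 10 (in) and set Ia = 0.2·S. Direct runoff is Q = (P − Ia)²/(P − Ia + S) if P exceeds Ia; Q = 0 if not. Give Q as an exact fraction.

NRCS table: woods, fair condition, soil group C → CN(II) = 73
Adjust CN=73 to AMC III: 23·73/(10 + 0.13·73) → 1679 ÷ (1949/100) = 167900/1949 ≈ 86.147
S = 1000/(167900/1949) − 10 = 2700/1679 in ≈ 1.608 in
Initial abstraction Ia = S/5 = (2700/1679)/5 = 540/1679 ≈ 0.322 in
Excess rainfall: 2.340 − 0.322 = 2.018 in; P > Ia so Q > 0
Q: (169443/83950)² ÷ (304443/83950) = 3190103361/2839776650 in (≈ 1.123 in)

Q = 3190103361/2839776650 in ≈ 1.123 in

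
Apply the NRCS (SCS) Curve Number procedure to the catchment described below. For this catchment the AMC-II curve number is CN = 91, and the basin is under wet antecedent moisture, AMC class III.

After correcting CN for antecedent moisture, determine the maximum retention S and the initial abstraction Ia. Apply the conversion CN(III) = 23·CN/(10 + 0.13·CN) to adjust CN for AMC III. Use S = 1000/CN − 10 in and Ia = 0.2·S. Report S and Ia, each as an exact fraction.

Wet (AMC III): CN(III) = 23·91/(10 + 0.13·91) = 2093/(2183/100) = 209300/2183 ≈ 95.877
Retention S: 1000/CN − 10 with CN=95.877 → S = 900/2093 ≈ 0.430 in
Ia = 0.2·(900/2093) = 180/2093 in ≈ 0.086 in

S = 900/2093 in ≈ 0.430 in; Ia = 180/2093 in ≈ 0.086 in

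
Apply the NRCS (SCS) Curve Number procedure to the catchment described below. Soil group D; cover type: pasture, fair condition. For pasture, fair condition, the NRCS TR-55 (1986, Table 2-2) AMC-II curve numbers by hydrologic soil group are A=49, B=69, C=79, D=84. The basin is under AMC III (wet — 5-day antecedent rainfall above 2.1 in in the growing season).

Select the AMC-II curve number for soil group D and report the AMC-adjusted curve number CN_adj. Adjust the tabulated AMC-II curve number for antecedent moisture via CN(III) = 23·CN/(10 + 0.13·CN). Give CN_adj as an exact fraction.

CN_adj = 48300/523 ≈ 92.352

NRCS table: pasture, fair condition, soil group D → CN(II) = 84
Adjust CN=84 to AMC III: 23·84/(10 + 0.13·84) → 1932 ÷ (523/25) = 48300/523 ≈ 92.352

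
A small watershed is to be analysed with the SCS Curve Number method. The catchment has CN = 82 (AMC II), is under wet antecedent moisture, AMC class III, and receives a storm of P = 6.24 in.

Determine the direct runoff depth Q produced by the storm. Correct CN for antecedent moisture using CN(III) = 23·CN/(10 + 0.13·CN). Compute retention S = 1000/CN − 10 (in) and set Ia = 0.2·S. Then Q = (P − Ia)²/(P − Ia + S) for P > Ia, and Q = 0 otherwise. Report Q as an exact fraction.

Adjust CN=82 to AMC III: 23·82/(10 + 0.13·82) → 1886 ÷ (1033/50) = 94300/1033 ≈ 91.288
Retention S: 1000/CN − 10 with CN=91.288 → S = 900/943 ≈ 0.954 in
Ia = 0.2·(900/943) = 180/943 in ≈ 0.191 in
Since P=6.240 > Ia=0.191: effective rainfall P−Ia = 142608/23575 in
Runoff Q = (P−Ia)²/(P−Ia+S) = (6.049)²/(6.049+0.954) = 1694753472/324368425 ≈ 5.225 in

Q = 1694753472/324368425 in ≈ 5.225 in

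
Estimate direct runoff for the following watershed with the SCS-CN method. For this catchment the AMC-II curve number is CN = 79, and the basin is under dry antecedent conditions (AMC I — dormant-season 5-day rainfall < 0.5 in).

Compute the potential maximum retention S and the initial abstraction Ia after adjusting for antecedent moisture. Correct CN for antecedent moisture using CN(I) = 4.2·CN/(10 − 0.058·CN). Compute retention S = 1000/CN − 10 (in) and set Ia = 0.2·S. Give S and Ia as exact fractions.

S = 500/79 in ≈ 6.329 in; Ia = 100/79 in ≈ 1.266 in

CN(I) from CN(II)=79: (4.2·79)/(10 − 0.058·79) = 7900/129 ≈ 61.240
Retention S: 1000/CN − 10 with CN=61.240 → S = 500/79 ≈ 6.329 in
Ia = 0.2·(500/79) = 100/79 in ≈ 1.266 in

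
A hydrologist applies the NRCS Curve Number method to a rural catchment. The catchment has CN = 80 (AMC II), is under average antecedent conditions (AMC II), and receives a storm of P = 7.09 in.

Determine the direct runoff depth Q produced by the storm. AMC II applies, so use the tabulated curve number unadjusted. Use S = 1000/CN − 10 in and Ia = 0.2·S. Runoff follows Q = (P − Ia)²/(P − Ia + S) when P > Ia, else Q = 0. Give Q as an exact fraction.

Q = 434281/90900 in ≈ 4.778 in

Average conditions: CN = 80 (no AMC adjustment).
Retention S: 1000/CN − 10 with CN=80.000 → S = 5/2 ≈ 2.500 in
Initial abstraction Ia = S/5 = (5/2)/5 = 1/2 ≈ 0.500 in
Excess rainfall: 7.090 − 0.500 = 6.590 in; P > Ia so Q > 0
Runoff Q = (P−Ia)²/(P−Ia+S) = (6.590)²/(6.590+2.500) = 434281/90900 ≈ 4.778 in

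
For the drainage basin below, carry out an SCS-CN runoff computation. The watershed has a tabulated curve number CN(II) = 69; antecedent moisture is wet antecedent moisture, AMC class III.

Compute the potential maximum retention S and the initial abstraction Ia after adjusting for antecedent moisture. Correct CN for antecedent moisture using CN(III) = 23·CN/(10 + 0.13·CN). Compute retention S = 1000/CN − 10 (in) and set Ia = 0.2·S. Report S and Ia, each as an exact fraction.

S = 3100/1587 in ≈ 1.953 in; Ia = 620/1587 in ≈ 0.391 in

Wet (AMC III): CN(III) = 23·69/(10 + 0.13·69) = 1587/(1897/100) = 158700/1897 ≈ 83.658
S = 1000/(158700/1897) − 10 = 3100/1587 in ≈ 1.953 in
Ia = 0.2S: 0.2·1.953 = 0.391 in (exactly 620/1587)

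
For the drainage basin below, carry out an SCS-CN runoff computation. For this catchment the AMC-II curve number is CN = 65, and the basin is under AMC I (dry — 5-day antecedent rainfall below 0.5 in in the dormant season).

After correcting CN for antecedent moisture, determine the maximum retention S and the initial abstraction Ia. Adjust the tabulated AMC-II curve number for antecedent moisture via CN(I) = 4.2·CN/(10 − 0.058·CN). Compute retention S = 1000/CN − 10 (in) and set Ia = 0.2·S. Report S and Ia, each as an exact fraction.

Adjust CN=65 to AMC I: 4.2·65/(10 − 0.058·65) → 273 ÷ (623/100) = 3900/89 ≈ 43.820
S = 1000/(3900/89) − 10 = 500/39 in ≈ 12.821 in
Initial abstraction Ia = S/5 = (500/39)/5 = 100/39 ≈ 2.564 in

S = 500/39 in ≈ 12.821 in; Ia = 100/39 in ≈ 2.564 in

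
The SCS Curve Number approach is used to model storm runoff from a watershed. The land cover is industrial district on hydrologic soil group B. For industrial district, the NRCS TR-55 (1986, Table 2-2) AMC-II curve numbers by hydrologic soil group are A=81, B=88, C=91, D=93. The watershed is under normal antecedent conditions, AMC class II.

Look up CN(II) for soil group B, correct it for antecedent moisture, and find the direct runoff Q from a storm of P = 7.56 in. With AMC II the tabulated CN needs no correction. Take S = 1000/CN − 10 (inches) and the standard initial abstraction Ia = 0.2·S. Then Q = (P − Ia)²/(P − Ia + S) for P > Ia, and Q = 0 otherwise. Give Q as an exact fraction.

Q = 1338672/218075 in ≈ 6.139 in

NRCS table: industrial district, soil group B → CN(II) = 88
AMC II — tabulated CN = 88 applies directly.
Retention S: 1000/CN − 10 with CN=88.000 → S = 15/11 ≈ 1.364 in
Initial abstraction Ia = S/5 = (15/11)/5 = 3/11 ≈ 0.273 in
Excess rainfall: 7.560 − 0.273 = 7.287 in; P > Ia so Q > 0
Q: (2004/275)² ÷ (2379/275) = 1338672/218075 in (≈ 6.139 in)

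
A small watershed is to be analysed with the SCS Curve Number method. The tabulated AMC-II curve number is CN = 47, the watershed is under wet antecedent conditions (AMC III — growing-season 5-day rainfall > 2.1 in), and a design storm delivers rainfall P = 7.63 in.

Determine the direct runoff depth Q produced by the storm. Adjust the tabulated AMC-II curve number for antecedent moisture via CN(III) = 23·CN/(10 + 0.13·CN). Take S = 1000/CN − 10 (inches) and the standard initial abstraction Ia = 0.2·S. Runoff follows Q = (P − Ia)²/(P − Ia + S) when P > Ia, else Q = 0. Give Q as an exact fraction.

CN(III) from CN(II)=47: (23·47)/(10 + 0.13·47) = 108100/1611 ≈ 67.101
Max retention: S = 1000/(108100/1611) − 10 = 5300/1081 in (≈ 4.903 in)
Ia = 0.2·(5300/1081) = 1060/1081 in ≈ 0.981 in
Since P=7.630 > Ia=0.981: effective rainfall P−Ia = 718803/108100 in
Q: (718803/108100)² ÷ (1248803/108100) = 516677752809/134995604300 in (≈ 3.827 in)

Q = 516677752809/134995604300 in ≈ 3.827 in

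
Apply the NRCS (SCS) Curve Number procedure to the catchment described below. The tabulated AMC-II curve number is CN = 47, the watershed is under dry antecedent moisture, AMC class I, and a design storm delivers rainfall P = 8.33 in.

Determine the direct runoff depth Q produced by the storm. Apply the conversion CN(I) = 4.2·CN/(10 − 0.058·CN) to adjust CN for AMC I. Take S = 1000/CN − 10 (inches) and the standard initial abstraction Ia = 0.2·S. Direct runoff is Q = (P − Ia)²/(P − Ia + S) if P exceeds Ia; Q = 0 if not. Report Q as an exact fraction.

CN(I) from CN(II)=47: (4.2·47)/(10 − 0.058·47) = 98700/3637 ≈ 27.138
Retention S: 1000/CN − 10 with CN=27.138 → S = 26500/987 ≈ 26.849 in
Ia = 0.2·(26500/987) = 5300/987 in ≈ 5.370 in
Since P=8.330 > Ia=5.370: effective rainfall P−Ia = 292171/98700 in
Q: (292171/98700)² ÷ (2942171/98700) = 85363893241/290392277700 in (≈ 0.294 in)

Q = 85363893241/290392277700 in ≈ 0.294 in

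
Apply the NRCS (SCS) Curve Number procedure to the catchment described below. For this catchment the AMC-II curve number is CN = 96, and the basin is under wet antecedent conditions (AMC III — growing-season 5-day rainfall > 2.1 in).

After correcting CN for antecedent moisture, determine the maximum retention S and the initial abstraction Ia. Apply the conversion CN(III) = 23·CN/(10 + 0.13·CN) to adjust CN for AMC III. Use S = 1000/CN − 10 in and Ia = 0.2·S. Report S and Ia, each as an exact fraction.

Adjust CN=96 to AMC III: 23·96/(10 + 0.13·96) → 2208 ÷ (562/25) = 27600/281 ≈ 98.221
S = 1000/(27600/281) − 10 = 25/138 in ≈ 0.181 in
Ia = 0.2·(25/138) = 5/138 in ≈ 0.036 in

S = 25/138 in ≈ 0.181 in; Ia = 5/138 in ≈ 0.036 in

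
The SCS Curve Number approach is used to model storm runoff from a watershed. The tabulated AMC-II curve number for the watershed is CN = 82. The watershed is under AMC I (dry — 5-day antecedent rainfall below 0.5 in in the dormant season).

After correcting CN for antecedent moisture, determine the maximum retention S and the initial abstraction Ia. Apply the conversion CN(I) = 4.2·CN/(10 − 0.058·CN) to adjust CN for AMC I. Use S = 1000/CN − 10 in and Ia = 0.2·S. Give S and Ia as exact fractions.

Adjust CN=82 to AMC I: 4.2·82/(10 − 0.058·82) → (1722/5) ÷ (1311/250) = 28700/437 ≈ 65.675
Max retention: S = 1000/(28700/437) − 10 = 1500/287 in (≈ 5.226 in)
Initial abstraction Ia = S/5 = (1500/287)/5 = 300/287 ≈ 1.045 in

S = 1500/287 in ≈ 5.226 in; Ia = 300/287 in ≈ 1.045 in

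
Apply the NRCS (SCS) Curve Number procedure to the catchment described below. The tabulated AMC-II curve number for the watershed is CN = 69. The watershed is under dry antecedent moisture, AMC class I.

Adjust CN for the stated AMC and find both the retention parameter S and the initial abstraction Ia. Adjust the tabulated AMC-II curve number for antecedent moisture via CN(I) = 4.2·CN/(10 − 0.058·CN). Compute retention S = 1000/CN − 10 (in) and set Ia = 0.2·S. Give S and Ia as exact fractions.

Dry (AMC I): CN(I) = 4.2·69/(10 − 0.058·69) = (1449/5)/(2999/500) = 144900/2999 ≈ 48.316
Max retention: S = 1000/(144900/2999) − 10 = 15500/1449 in (≈ 10.697 in)
Ia = 0.2S: 0.2·10.697 = 2.139 in (exactly 3100/1449)

S = 15500/1449 in ≈ 10.697 in; Ia = 3100/1449 in ≈ 2.139 in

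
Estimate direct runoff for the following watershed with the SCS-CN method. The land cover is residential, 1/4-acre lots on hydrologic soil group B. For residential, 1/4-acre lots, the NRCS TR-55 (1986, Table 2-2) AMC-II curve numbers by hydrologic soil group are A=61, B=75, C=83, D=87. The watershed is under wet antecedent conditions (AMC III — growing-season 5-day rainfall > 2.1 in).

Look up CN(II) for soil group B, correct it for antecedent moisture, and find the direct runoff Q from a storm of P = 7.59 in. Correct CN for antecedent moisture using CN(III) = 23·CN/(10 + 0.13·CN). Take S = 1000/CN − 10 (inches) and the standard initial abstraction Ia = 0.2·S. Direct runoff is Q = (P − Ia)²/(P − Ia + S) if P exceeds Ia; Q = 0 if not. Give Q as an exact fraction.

NRCS table: residential, 1/4-acre lots, soil group B → CN(II) = 75
Adjust CN=75 to AMC III: 23·75/(10 + 0.13·75) → 1725 ÷ (79/4) = 6900/79 ≈ 87.342
Retention S: 1000/CN − 10 with CN=87.342 → S = 100/69 ≈ 1.449 in
Ia = 0.2·(100/69) = 20/69 in ≈ 0.290 in
Excess rainfall: 7.590 − 0.290 = 7.300 in; P > Ia so Q > 0
Q = (50371/6900)²/((50371/6900) + 100/69) = (2537237641/47610000)/(60371/6900) = 2537237641/416559900 in ≈ 6.091 in

Q = 2537237641/416559900 in ≈ 6.091 in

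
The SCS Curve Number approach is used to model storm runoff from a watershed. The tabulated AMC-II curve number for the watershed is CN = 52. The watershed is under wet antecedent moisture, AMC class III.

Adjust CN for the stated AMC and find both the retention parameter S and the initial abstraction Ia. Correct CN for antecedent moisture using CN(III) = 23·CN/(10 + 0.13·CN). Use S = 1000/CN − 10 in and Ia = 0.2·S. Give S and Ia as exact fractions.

Adjust CN=52 to AMC III: 23·52/(10 + 0.13·52) → 1196 ÷ (419/25) = 29900/419 ≈ 71.360
Max retention: S = 1000/(29900/419) − 10 = 1200/299 in (≈ 4.013 in)
Initial abstraction Ia = S/5 = (1200/299)/5 = 240/299 ≈ 0.803 in

S = 1200/299 in ≈ 4.013 in; Ia = 240/299 in ≈ 0.803 in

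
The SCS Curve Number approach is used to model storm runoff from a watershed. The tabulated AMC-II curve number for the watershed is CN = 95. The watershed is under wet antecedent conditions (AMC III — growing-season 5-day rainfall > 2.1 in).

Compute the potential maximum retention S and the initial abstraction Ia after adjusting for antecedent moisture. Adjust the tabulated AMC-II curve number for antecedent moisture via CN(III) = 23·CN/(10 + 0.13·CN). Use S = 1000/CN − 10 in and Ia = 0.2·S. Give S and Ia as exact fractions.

S = 100/437 in ≈ 0.229 in; Ia = 20/437 in ≈ 0.046 in

Wet (AMC III): CN(III) = 23·95/(10 + 0.13·95) = 2185/(447/20) = 43700/447 ≈ 97.763
Retention S: 1000/CN − 10 with CN=97.763 → S = 100/437 ≈ 0.229 in
Ia = 0.2S: 0.2·0.229 = 0.046 in (exactly 20/437)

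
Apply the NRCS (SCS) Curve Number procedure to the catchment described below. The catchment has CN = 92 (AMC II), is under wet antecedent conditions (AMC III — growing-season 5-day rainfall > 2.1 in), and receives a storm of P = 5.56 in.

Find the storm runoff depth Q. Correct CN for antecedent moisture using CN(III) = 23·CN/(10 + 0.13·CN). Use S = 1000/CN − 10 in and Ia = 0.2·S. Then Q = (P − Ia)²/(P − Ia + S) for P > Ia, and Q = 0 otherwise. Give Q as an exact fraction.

CN(III) from CN(II)=92: (23·92)/(10 + 0.13·92) = 52900/549 ≈ 96.357
Retention S: 1000/CN − 10 with CN=96.357 → S = 200/529 ≈ 0.378 in
Initial abstraction Ia = S/5 = (200/529)/5 = 40/529 ≈ 0.076 in
Since P=5.560 > Ia=0.076: effective rainfall P−Ia = 72531/13225 in
Runoff Q = (P−Ia)²/(P−Ia+S) = (5.484)²/(5.484+0.378) = 5260745961/1025347475 ≈ 5.131 in

Q = 5260745961/1025347475 in ≈ 5.131 in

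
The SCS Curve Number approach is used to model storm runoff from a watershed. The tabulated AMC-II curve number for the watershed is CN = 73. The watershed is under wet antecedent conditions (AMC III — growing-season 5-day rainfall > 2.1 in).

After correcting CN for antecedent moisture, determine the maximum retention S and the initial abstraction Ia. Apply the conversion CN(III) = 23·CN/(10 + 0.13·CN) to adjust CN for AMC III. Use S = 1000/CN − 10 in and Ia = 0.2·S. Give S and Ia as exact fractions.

S = 2700/1679 in ≈ 1.608 in; Ia = 540/1679 in ≈ 0.322 in

Wet (AMC III): CN(III) = 23·73/(10 + 0.13·73) = 1679/(1949/100) = 167900/1949 ≈ 86.147
S = 1000/(167900/1949) − 10 = 2700/1679 in ≈ 1.608 in
Ia = 0.2S: 0.2·1.608 = 0.322 in (exactly 540/1679)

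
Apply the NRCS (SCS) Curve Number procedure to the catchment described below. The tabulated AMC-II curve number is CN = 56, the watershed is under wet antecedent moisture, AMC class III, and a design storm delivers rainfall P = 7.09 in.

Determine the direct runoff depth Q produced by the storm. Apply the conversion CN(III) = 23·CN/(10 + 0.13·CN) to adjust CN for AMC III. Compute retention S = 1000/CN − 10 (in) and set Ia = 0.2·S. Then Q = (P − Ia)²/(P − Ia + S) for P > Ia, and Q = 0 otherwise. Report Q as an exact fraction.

Q = 10639716201/2546198900 in ≈ 4.179 in

Wet (AMC III): CN(III) = 23·56/(10 + 0.13·56) = 1288/(432/25) = 4025/54 ≈ 74.537
Retention S: 1000/CN − 10 with CN=74.537 → S = 550/161 ≈ 3.416 in
Initial abstraction Ia = S/5 = (550/161)/5 = 110/161 ≈ 0.683 in
P − Ia = 7.090 − 0.683 = 103149/16100 ≈ 6.407 in (> 0, runoff occurs)
Runoff Q = (P−Ia)²/(P−Ia+S) = (6.407)²/(6.407+3.416) = 10639716201/2546198900 ≈ 4.179 in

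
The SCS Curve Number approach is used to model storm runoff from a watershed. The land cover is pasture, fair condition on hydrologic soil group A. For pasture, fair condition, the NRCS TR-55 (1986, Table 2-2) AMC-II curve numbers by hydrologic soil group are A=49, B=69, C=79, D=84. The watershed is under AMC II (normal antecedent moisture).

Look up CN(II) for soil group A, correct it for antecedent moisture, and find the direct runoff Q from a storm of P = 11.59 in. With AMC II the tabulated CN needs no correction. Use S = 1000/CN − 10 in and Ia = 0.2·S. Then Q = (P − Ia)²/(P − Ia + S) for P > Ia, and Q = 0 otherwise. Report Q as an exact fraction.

Q = 2170721281/478195900 in ≈ 4.539 in

NRCS table: pasture, fair condition, soil group A → CN(II) = 49
CN(II) = 49; AMC II needs no correction.
Retention S: 1000/CN − 10 with CN=49.000 → S = 510/49 ≈ 10.408 in
Ia = 0.2·(510/49) = 102/49 in ≈ 2.082 in
P − Ia = 11.590 − 2.082 = 46591/4900 ≈ 9.508 in (> 0, runoff occurs)
Runoff Q = (P−Ia)²/(P−Ia+S) = (9.508)²/(9.508+10.408) = 2170721281/478195900 ≈ 4.539 in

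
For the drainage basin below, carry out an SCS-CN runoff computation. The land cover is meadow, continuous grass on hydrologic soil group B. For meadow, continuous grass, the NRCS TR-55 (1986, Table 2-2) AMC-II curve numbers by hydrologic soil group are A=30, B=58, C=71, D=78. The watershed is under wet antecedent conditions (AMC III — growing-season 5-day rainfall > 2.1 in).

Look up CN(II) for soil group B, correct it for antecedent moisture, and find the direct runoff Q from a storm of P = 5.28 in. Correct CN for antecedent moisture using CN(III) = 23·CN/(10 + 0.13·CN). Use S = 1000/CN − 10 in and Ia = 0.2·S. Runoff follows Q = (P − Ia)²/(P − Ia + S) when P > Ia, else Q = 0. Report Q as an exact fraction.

NRCS table: meadow, continuous grass, soil group B → CN(II) = 58
CN(III) from CN(II)=58: (23·58)/(10 + 0.13·58) = 66700/877 ≈ 76.055
Retention S: 1000/CN − 10 with CN=76.055 → S = 2100/667 ≈ 3.148 in
Ia = 0.2·(2100/667) = 420/667 in ≈ 0.630 in
P − Ia = 5.280 − 0.630 = 77544/16675 ≈ 4.650 in (> 0, runoff occurs)
Q = (77544/16675)²/((77544/16675) + 2100/667) = (6013071936/278055625)/(130044/16675) = 501089328/180706975 in ≈ 2.773 in

Q = 501089328/180706975 in ≈ 2.773 in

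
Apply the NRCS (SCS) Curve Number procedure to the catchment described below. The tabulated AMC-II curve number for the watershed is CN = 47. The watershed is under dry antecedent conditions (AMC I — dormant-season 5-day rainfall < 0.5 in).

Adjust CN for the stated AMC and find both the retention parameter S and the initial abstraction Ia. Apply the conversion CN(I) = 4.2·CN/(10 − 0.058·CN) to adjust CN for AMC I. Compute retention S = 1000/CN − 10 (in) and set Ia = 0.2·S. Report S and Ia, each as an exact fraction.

S = 26500/987 in ≈ 26.849 in; Ia = 5300/987 in ≈ 5.370 in

Adjust CN=47 to AMC I: 4.2·47/(10 − 0.058·47) → (987/5) ÷ (3637/500) = 98700/3637 ≈ 27.138
Max retention: S = 1000/(98700/3637) − 10 = 26500/987 in (≈ 26.849 in)
Ia = 0.2S: 0.2·26.849 = 5.370 in (exactly 5300/987)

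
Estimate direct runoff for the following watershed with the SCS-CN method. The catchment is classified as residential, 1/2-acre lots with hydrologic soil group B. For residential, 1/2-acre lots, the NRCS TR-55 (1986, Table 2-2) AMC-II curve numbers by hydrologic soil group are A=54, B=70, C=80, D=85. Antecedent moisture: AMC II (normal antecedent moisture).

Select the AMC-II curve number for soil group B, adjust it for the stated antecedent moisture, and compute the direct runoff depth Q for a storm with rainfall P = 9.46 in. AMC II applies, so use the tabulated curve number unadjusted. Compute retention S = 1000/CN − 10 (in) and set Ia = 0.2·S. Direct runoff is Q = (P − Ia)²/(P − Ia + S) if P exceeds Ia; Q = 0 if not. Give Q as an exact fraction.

NRCS table: residential, 1/2-acre lots, soil group B → CN(II) = 70
Average conditions: CN = 70 (no AMC adjustment).
Max retention: S = 1000/70 − 10 = 30/7 in (≈ 4.286 in)
Ia = 0.2S: 0.2·4.286 = 0.857 in (exactly 6/7)
P − Ia = 9.460 − 0.857 = 3011/350 ≈ 8.603 in (> 0, runoff occurs)
Runoff Q = (P−Ia)²/(P−Ia+S) = (8.603)²/(8.603+4.286) = 9066121/1578850 ≈ 5.742 in

Q = 9066121/1578850 in ≈ 5.742 in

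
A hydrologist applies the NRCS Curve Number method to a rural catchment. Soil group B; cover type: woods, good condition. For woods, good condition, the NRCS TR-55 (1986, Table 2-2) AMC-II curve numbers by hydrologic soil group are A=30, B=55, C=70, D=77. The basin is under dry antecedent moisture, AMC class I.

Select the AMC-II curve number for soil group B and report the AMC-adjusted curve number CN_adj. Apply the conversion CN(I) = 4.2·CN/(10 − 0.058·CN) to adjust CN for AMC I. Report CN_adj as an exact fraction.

CN_adj = 7700/227 ≈ 33.921

NRCS table: woods, good condition, soil group B → CN(II) = 55
Adjust CN=55 to AMC I: 4.2·55/(10 − 0.058·55) → 231 ÷ (681/100) = 7700/227 ≈ 33.921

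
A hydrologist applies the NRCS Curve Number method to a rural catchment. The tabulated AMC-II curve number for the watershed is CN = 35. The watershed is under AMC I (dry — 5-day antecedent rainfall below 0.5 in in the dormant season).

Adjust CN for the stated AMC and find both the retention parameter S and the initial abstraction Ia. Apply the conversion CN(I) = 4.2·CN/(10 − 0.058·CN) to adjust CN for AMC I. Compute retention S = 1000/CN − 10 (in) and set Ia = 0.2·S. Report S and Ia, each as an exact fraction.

Dry (AMC I): CN(I) = 4.2·35/(10 − 0.058·35) = 147/(797/100) = 14700/797 ≈ 18.444
Retention S: 1000/CN − 10 with CN=18.444 → S = 6500/147 ≈ 44.218 in
Ia = 0.2S: 0.2·44.218 = 8.844 in (exactly 1300/147)

S = 6500/147 in ≈ 44.218 in; Ia = 1300/147 in ≈ 8.844 in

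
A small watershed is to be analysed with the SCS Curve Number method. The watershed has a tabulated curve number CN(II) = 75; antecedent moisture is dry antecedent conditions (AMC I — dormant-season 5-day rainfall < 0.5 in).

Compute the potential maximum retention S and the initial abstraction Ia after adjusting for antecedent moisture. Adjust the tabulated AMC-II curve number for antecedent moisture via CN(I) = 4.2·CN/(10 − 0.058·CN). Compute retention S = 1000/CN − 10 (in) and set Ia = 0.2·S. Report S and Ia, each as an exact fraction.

S = 500/63 in ≈ 7.937 in; Ia = 100/63 in ≈ 1.587 in

Dry (AMC I): CN(I) = 4.2·75/(10 − 0.058·75) = 315/(113/20) = 6300/113 ≈ 55.752
Retention S: 1000/CN − 10 with CN=55.752 → S = 500/63 ≈ 7.937 in
Initial abstraction Ia = S/5 = (500/63)/5 = 100/63 ≈ 1.587 in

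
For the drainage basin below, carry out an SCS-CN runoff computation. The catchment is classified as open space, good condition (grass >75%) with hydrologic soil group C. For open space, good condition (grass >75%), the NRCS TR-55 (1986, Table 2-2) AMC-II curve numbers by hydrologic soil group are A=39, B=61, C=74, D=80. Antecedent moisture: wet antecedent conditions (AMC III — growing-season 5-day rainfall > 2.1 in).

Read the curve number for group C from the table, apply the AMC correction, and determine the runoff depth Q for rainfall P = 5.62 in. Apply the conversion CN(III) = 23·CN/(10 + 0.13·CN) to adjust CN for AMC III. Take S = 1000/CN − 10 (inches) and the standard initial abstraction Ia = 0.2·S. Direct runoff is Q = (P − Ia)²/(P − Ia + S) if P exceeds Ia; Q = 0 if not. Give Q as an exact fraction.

Q = 51135229161/12387624050 in ≈ 4.128 in

NRCS table: open space, good condition (grass >75%), soil group C → CN(II) = 74
CN(III) from CN(II)=74: (23·74)/(10 + 0.13·74) = 85100/981 ≈ 86.748
Retention S: 1000/CN − 10 with CN=86.748 → S = 1300/851 ≈ 1.528 in
Ia = 0.2S: 0.2·1.528 = 0.306 in (exactly 260/851)
Since P=5.620 > Ia=0.306: effective rainfall P−Ia = 226131/42550 in
Q = (226131/42550)²/((226131/42550) + 1300/851) = (51135229161/1810502500)/(291131/42550) = 51135229161/12387624050 in ≈ 4.128 in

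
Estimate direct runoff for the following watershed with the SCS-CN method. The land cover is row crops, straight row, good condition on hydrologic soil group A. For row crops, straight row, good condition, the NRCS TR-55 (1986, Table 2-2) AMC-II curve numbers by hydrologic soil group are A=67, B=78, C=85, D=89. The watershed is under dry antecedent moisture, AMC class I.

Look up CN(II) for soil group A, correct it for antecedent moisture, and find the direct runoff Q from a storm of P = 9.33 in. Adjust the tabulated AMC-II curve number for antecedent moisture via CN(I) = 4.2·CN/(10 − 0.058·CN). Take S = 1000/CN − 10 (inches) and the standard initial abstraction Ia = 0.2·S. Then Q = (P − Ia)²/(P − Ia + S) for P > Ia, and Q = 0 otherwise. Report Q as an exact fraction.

Q = 107306690929/41158361300 in ≈ 2.607 in

NRCS table: row crops, straight row, good condition, soil group A → CN(II) = 67
Adjust CN=67 to AMC I: 4.2·67/(10 − 0.058·67) → (1407/5) ÷ (3057/500) = 46900/1019 ≈ 46.026
Retention S: 1000/CN − 10 with CN=46.026 → S = 5500/469 ≈ 11.727 in
Initial abstraction Ia = S/5 = (5500/469)/5 = 1100/469 ≈ 2.345 in
Since P=9.330 > Ia=2.345: effective rainfall P−Ia = 327577/46900 in
Q: (327577/46900)² ÷ (877577/46900) = 107306690929/41158361300 in (≈ 2.607 in)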